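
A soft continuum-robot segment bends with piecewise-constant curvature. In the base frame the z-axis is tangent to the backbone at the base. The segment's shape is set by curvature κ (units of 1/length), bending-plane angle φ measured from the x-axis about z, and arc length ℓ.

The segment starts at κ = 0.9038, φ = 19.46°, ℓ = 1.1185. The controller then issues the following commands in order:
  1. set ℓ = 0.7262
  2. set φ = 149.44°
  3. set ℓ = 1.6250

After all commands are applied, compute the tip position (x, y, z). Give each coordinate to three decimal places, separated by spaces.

initial: κ=0.9038, φ=19.46°, ℓ=1.1185
cmd 1: set ℓ=0.7262 → (κ,φ,ℓ)=(0.9038,19.46°,0.7262) → tip=(0.2168,0.0766,0.6752)
cmd 2: set φ=149.44° → (κ,φ,ℓ)=(0.9038,149.44°,0.7262) → tip=(-0.1980,0.1169,0.6752)
cmd 3: set ℓ=1.6250 → (κ,φ,ℓ)=(0.9038,149.44°,1.6250) → tip=(-0.8556,0.5052,1.1007)

-0.856 0.505 1.101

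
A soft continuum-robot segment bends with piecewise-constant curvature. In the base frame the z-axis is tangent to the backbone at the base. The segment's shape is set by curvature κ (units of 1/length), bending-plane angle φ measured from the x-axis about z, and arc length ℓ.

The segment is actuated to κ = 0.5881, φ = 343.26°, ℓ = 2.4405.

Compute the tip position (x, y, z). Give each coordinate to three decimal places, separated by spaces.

1.408 -0.424 1.685

θ = κ·ℓ = 0.5881 × 2.4405 = 1.43526 rad
ρ = (1 − cos θ)/κ = (1 − 0.13512)/0.5881 = 1.47063
z = sin θ / κ = 0.99083/0.5881 = 1.68480
x = ρ cos φ = 1.47063 × cos(343.26°) = 1.40831
y = ρ sin φ = 1.47063 × sin(343.26°) = -0.42358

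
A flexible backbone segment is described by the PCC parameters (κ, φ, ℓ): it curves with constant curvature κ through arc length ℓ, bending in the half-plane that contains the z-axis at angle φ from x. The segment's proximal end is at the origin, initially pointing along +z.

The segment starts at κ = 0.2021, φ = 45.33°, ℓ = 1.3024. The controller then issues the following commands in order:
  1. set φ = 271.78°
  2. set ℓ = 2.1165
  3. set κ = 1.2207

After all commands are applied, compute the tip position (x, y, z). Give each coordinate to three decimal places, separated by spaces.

0.047 -1.513 0.434

initial: κ=0.2021, φ=45.33°, ℓ=1.3024
cmd 1: set φ=271.78° → (κ,φ,ℓ)=(0.2021,271.78°,1.3024) → tip=(0.0053,-0.1703,1.2874)
cmd 2: set ℓ=2.1165 → (κ,φ,ℓ)=(0.2021,271.78°,2.1165) → tip=(0.0138,-0.4456,2.0525)
cmd 3: set κ=1.2207 → (κ,φ,ℓ)=(1.2207,271.78°,2.1165) → tip=(0.0470,-1.5134,0.4337)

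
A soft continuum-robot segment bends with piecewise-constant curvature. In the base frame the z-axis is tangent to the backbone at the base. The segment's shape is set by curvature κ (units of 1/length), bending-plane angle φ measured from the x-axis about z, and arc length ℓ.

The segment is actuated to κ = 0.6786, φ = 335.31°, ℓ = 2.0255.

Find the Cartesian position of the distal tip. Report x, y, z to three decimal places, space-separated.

θ = κ·ℓ = 0.6786 × 2.0255 = 1.37450 rad
ρ = (1 − cos θ)/κ = (1 − 0.19503)/0.6786 = 1.18622
z = sin θ / κ = 0.98080/0.6786 = 1.44532
x = ρ cos φ = 1.18622 × cos(335.31°) = 1.07777
y = ρ sin φ = 1.18622 × sin(335.31°) = -0.49549

1.078 -0.495 1.445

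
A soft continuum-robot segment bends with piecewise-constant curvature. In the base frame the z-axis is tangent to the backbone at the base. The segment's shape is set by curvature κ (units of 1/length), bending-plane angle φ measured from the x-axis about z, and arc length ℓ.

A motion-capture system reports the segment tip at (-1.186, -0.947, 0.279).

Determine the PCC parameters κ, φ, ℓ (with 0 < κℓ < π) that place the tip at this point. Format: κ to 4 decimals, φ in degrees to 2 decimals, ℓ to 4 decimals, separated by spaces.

1.2747 218.61 2.1793

ρ = √(x²+y²) = √(-1.186² + -0.947²) = 1.51770
φ = atan2(y, x) mod 360° = atan2(-0.947, -1.186) = 218.6067°
|p|² = ρ² + z² = 1.51770² + 0.279² = 2.38125
κ = 2ρ / |p|² = 2×1.51770 / 2.38125 = 1.27471
θ = 2·atan2(ρ, z) = 2·atan2(1.51770, 0.279) = 2.77799 rad
ℓ = θ/κ = 2.77799/1.27471 = 2.17931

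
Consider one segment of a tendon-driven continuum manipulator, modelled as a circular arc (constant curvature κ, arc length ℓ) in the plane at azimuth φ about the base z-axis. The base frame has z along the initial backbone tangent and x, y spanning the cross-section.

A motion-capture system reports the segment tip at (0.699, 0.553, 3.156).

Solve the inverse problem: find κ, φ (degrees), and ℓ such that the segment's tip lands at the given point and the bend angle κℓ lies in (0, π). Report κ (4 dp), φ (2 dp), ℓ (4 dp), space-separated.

ρ = √(x²+y²) = √(0.699² + 0.553²) = 0.89130
φ = atan2(y, x) mod 360° = atan2(0.553, 0.699) = 38.3486°
|p|² = ρ² + z² = 0.89130² + 3.156² = 10.75475
κ = 2ρ / |p|² = 2×0.89130 / 10.75475 = 0.16575
θ = 2·atan2(ρ, z) = 2·atan2(0.89130, 3.156) = 0.55049 rad
ℓ = θ/κ = 0.55049/0.16575 = 3.32122

0.1657 38.35 3.3212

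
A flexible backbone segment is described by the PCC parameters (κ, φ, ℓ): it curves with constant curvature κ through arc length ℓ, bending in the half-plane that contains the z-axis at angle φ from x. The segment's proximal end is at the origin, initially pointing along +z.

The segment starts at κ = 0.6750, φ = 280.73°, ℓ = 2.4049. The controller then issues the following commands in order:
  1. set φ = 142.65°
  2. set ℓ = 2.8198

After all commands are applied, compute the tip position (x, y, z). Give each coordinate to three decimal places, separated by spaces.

-1.562 1.192 1.400

initial: κ=0.6750, φ=280.73°, ℓ=2.4049
cmd 1: set φ=142.65° → (κ,φ,ℓ)=(0.6750,142.65°,2.4049) → tip=(-1.2395,0.9460,1.4794)
cmd 2: set ℓ=2.8198 → (κ,φ,ℓ)=(0.6750,142.65°,2.8198) → tip=(-1.5622,1.1922,1.4003)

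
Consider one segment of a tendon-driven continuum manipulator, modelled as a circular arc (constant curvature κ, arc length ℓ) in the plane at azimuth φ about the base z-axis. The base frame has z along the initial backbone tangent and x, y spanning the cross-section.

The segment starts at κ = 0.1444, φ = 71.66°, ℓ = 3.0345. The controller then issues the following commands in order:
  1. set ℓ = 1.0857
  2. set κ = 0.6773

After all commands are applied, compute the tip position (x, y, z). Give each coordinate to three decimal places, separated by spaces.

initial: κ=0.1444, φ=71.66°, ℓ=3.0345
cmd 1: set ℓ=1.0857 → (κ,φ,ℓ)=(0.1444,71.66°,1.0857) → tip=(0.0267,0.0806,1.0813)
cmd 2: set κ=0.6773 → (κ,φ,ℓ)=(0.6773,71.66°,1.0857) → tip=(0.1200,0.3621,0.9905)

0.120 0.362 0.990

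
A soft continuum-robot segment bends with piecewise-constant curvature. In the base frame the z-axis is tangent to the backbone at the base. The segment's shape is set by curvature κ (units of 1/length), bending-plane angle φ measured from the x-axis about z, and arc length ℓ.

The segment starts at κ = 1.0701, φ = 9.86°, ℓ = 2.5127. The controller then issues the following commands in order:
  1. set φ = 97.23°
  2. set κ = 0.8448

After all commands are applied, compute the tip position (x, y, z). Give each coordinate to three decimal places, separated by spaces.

initial: κ=1.0701, φ=9.86°, ℓ=2.5127
cmd 1: set φ=97.23° → (κ,φ,ℓ)=(1.0701,97.23°,2.5127) → tip=(-0.2234,1.7607,0.4088)
cmd 2: set κ=0.8448 → (κ,φ,ℓ)=(0.8448,97.23°,2.5127) → tip=(-0.2271,1.7900,1.0079)

-0.227 1.790 1.008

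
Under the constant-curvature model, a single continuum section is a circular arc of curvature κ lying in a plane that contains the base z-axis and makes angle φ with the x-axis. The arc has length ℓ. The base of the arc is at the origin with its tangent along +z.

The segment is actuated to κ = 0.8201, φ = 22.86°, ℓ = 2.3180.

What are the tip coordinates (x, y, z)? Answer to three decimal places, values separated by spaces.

1.488 0.627 1.153

θ = κ·ℓ = 0.8201 × 2.3180 = 1.90099 rad
ρ = (1 − cos θ)/κ = (1 − -0.32423)/0.8201 = 1.61472
z = sin θ / κ = 0.94598/0.8201 = 1.15349
x = ρ cos φ = 1.61472 × cos(22.86°) = 1.48789
y = ρ sin φ = 1.61472 × sin(22.86°) = 0.62729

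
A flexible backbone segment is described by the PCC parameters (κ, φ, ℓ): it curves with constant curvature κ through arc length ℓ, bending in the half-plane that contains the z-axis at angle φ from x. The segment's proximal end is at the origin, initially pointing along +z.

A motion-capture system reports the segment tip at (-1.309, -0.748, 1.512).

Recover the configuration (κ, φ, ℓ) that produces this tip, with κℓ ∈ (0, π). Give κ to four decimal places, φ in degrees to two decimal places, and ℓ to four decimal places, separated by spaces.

0.6614 209.74 2.3707

ρ = √(x²+y²) = √(-1.309² + -0.748²) = 1.50764
φ = atan2(y, x) mod 360° = atan2(-0.748, -1.309) = 209.7449°
|p|² = ρ² + z² = 1.50764² + 1.512² = 4.55913
κ = 2ρ / |p|² = 2×1.50764 / 4.55913 = 0.66137
θ = 2·atan2(ρ, z) = 2·atan2(1.50764, 1.512) = 1.56791 rad
ℓ = θ/κ = 1.56791/0.66137 = 2.37069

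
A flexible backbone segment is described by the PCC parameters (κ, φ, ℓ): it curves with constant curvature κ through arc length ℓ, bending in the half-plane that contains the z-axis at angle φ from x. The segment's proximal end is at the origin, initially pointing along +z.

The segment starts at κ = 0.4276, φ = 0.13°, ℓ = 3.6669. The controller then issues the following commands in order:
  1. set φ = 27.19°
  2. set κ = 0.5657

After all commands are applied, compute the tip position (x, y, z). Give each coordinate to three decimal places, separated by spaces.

2.331 1.198 1.548

initial: κ=0.4276, φ=0.13°, ℓ=3.6669
cmd 1: set φ=27.19° → (κ,φ,ℓ)=(0.4276,27.19°,3.6669) → tip=(2.0743,1.0656,2.3386)
cmd 2: set κ=0.5657 → (κ,φ,ℓ)=(0.5657,27.19°,3.6669) → tip=(2.3311,1.1975,1.5483)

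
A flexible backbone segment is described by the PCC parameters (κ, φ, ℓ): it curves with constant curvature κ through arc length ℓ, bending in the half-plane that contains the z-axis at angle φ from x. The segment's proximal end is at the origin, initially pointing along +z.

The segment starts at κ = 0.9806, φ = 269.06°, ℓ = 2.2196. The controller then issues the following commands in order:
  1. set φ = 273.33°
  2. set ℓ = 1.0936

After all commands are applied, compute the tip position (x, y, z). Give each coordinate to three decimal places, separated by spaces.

initial: κ=0.9806, φ=269.06°, ℓ=2.2196
cmd 1: set φ=273.33° → (κ,φ,ℓ)=(0.9806,273.33°,2.2196) → tip=(0.0930,-1.5977,0.8383)
cmd 2: set ℓ=1.0936 → (κ,φ,ℓ)=(0.9806,273.33°,1.0936) → tip=(0.0309,-0.5314,0.8957)

0.031 -0.531 0.896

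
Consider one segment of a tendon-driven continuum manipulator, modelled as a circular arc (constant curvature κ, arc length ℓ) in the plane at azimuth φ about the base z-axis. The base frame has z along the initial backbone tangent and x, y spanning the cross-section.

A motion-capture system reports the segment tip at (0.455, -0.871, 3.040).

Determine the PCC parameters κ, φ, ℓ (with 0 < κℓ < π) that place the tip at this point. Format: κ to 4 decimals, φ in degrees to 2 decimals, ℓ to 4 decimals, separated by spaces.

0.1925 297.58 3.2475

ρ = √(x²+y²) = √(0.455² + -0.871²) = 0.98268
φ = atan2(y, x) mod 360° = atan2(-0.871, 0.455) = 297.5820°
|p|² = ρ² + z² = 0.98268² + 3.040² = 10.20727
κ = 2ρ / |p|² = 2×0.98268 / 10.20727 = 0.19255
θ = 2·atan2(ρ, z) = 2·atan2(0.98268, 3.040) = 0.62530 rad
ℓ = θ/κ = 0.62530/0.19255 = 3.24753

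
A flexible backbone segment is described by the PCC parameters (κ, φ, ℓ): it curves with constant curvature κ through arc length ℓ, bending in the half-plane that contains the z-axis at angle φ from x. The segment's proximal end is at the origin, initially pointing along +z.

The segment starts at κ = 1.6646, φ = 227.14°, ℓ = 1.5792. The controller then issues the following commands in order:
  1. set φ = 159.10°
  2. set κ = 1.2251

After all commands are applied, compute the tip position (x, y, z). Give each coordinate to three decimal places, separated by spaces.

initial: κ=1.6646, φ=227.14°, ℓ=1.5792
cmd 1: set φ=159.10° → (κ,φ,ℓ)=(1.6646,159.10°,1.5792) → tip=(-1.0502,0.4010,0.2948)
cmd 2: set κ=1.2251 → (κ,φ,ℓ)=(1.2251,159.10°,1.5792) → tip=(-1.0339,0.3948,0.7628)

-1.034 0.395 0.763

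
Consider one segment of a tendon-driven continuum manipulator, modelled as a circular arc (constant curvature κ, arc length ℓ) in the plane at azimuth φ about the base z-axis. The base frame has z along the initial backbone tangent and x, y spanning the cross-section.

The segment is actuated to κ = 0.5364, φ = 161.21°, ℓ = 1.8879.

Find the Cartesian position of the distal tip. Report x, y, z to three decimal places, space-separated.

-0.830 0.282 1.581

θ = κ·ℓ = 0.5364 × 1.8879 = 1.01267 rad
ρ = (1 − cos θ)/κ = (1 − 0.52960)/0.5364 = 0.87696
z = sin θ / κ = 0.84825/0.5364 = 1.58137
x = ρ cos φ = 0.87696 × cos(161.21°) = -0.83022
y = ρ sin φ = 0.87696 × sin(161.21°) = 0.28247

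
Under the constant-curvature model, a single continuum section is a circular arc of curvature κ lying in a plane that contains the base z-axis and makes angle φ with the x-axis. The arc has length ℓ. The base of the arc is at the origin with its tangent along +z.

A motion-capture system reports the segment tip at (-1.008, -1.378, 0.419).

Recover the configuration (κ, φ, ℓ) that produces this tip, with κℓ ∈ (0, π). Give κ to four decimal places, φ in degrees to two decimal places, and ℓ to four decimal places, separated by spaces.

1.1049 233.81 2.4078

ρ = √(x²+y²) = √(-1.008² + -1.378²) = 1.70732
φ = atan2(y, x) mod 360° = atan2(-1.378, -1.008) = 233.8147°
|p|² = ρ² + z² = 1.70732² + 0.419² = 3.09051
κ = 2ρ / |p|² = 2×1.70732 / 3.09051 = 1.10488
θ = 2·atan2(ρ, z) = 2·atan2(1.70732, 0.419) = 2.66028 rad
ℓ = θ/κ = 2.66028/1.10488 = 2.40775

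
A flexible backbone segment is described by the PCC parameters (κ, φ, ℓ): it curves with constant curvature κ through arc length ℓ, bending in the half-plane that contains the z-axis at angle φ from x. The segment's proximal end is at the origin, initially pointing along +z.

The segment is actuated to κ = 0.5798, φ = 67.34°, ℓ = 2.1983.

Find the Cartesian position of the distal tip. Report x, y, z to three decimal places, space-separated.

θ = κ·ℓ = 0.5798 × 2.1983 = 1.27457 rad
ρ = (1 − cos θ)/κ = (1 − 0.29191)/0.5798 = 1.22127
z = sin θ / κ = 0.95645/0.5798 = 1.64961
x = ρ cos φ = 1.22127 × cos(67.34°) = 0.47051
y = ρ sin φ = 1.22127 × sin(67.34°) = 1.12699

0.471 1.127 1.650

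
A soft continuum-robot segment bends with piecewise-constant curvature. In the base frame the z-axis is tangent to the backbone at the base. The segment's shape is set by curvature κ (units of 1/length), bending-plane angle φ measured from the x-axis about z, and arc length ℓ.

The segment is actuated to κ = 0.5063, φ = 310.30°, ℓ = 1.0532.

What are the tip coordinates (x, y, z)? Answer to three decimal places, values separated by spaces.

0.177 -0.209 1.004

θ = κ·ℓ = 0.5063 × 1.0532 = 0.53324 rad
ρ = (1 − cos θ)/κ = (1 − 0.86117)/0.5063 = 0.27421
z = sin θ / κ = 0.50832/0.5063 = 1.00399
x = ρ cos φ = 0.27421 × cos(310.30°) = 0.17736
y = ρ sin φ = 0.27421 × sin(310.30°) = -0.20913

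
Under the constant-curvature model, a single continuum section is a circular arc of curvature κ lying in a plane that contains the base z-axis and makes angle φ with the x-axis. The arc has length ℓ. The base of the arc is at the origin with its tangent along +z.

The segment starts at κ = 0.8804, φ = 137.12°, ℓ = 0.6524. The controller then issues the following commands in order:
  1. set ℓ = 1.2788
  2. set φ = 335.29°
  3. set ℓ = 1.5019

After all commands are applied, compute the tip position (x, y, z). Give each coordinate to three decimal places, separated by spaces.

0.778 -0.358 1.101

initial: κ=0.8804, φ=137.12°, ℓ=0.6524
cmd 1: set ℓ=1.2788 → (κ,φ,ℓ)=(0.8804,137.12°,1.2788) → tip=(-0.4741,0.4402,1.0253)
cmd 2: set φ=335.29° → (κ,φ,ℓ)=(0.8804,335.29°,1.2788) → tip=(0.5877,-0.2705,1.0253)
cmd 3: set ℓ=1.5019 → (κ,φ,ℓ)=(0.8804,335.29°,1.5019) → tip=(0.7780,-0.3580,1.1010)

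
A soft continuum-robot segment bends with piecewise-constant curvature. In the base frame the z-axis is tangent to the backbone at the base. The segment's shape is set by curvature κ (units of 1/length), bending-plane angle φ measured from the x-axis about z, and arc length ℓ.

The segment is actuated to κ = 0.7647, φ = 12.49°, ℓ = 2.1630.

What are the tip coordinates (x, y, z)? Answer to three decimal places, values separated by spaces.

θ = κ·ℓ = 0.7647 × 2.1630 = 1.65405 rad
ρ = (1 − cos θ)/κ = (1 − -0.08315)/0.7647 = 1.41644
z = sin θ / κ = 0.99654/0.7647 = 1.30317
x = ρ cos φ = 1.41644 × cos(12.49°) = 1.38292
y = ρ sin φ = 1.41644 × sin(12.49°) = 0.30633

1.383 0.306 1.303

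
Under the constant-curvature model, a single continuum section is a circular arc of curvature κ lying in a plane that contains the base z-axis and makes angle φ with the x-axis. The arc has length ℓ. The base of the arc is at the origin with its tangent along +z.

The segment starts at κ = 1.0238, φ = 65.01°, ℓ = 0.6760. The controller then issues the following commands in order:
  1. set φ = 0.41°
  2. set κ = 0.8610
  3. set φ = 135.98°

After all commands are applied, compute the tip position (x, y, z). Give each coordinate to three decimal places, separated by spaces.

-0.138 0.133 0.638

initial: κ=1.0238, φ=65.01°, ℓ=0.6760
cmd 1: set φ=0.41° → (κ,φ,ℓ)=(1.0238,0.41°,0.6760) → tip=(0.2247,0.0016,0.6233)
cmd 2: set κ=0.8610 → (κ,φ,ℓ)=(0.8610,0.41°,0.6760) → tip=(0.1912,0.0014,0.6385)
cmd 3: set φ=135.98° → (κ,φ,ℓ)=(0.8610,135.98°,0.6760) → tip=(-0.1375,0.1329,0.6385)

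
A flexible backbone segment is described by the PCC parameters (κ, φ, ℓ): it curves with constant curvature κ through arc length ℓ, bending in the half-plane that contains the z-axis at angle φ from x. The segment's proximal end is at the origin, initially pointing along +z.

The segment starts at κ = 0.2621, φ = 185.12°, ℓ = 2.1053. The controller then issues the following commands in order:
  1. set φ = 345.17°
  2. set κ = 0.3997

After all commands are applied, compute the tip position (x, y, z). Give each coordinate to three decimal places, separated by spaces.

0.807 -0.214 1.865

initial: κ=0.2621, φ=185.12°, ℓ=2.1053
cmd 1: set φ=345.17° → (κ,φ,ℓ)=(0.2621,345.17°,2.1053) → tip=(0.5474,-0.1449,2.0001)
cmd 2: set κ=0.3997 → (κ,φ,ℓ)=(0.3997,345.17°,2.1053) → tip=(0.8069,-0.2137,1.8655)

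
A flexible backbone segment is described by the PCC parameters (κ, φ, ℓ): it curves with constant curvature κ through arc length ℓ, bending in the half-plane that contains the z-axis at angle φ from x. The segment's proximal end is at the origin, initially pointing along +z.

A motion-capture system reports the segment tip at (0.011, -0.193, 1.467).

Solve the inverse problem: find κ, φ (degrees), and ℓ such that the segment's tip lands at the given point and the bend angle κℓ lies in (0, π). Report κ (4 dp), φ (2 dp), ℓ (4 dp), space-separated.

ρ = √(x²+y²) = √(0.011² + -0.193²) = 0.19331
φ = atan2(y, x) mod 360° = atan2(-0.193, 0.011) = 273.2620°
|p|² = ρ² + z² = 0.19331² + 1.467² = 2.18946
κ = 2ρ / |p|² = 2×0.19331 / 2.18946 = 0.17659
θ = 2·atan2(ρ, z) = 2·atan2(0.19331, 1.467) = 0.26204 rad
ℓ = θ/κ = 0.26204/0.17659 = 1.48392

0.1766 273.26 1.4839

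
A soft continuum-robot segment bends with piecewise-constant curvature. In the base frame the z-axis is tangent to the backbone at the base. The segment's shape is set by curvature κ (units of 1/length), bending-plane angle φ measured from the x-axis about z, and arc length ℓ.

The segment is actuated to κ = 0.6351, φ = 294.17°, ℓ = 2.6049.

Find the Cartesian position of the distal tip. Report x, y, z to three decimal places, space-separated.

θ = κ·ℓ = 0.6351 × 2.6049 = 1.65437 rad
ρ = (1 − cos θ)/κ = (1 − -0.08348)/0.6351 = 1.70600
z = sin θ / κ = 0.99651/0.6351 = 1.56906
x = ρ cos φ = 1.70600 × cos(294.17°) = 0.69851
y = ρ sin φ = 1.70600 × sin(294.17°) = -1.55644

0.699 -1.556 1.569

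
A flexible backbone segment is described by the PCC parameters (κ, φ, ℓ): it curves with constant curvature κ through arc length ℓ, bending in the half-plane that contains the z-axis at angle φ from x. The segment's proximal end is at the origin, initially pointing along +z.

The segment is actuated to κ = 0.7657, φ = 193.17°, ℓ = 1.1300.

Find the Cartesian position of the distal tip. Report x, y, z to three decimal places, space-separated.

-0.447 -0.105 0.994

θ = κ·ℓ = 0.7657 × 1.1300 = 0.86524 rad
ρ = (1 − cos θ)/κ = (1 − 0.64846)/0.7657 = 0.45911
z = sin θ / κ = 0.76125/0.7657 = 0.99419
x = ρ cos φ = 0.45911 × cos(193.17°) = -0.44704
y = ρ sin φ = 0.45911 × sin(193.17°) = -0.10460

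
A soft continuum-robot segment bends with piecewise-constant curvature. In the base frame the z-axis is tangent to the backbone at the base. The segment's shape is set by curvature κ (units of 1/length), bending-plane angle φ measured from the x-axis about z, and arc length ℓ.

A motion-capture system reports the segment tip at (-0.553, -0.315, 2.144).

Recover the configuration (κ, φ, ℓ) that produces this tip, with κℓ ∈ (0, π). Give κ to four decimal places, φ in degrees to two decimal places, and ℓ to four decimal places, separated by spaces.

ρ = √(x²+y²) = √(-0.553² + -0.315²) = 0.63642
φ = atan2(y, x) mod 360° = atan2(-0.315, -0.553) = 209.6667°
|p|² = ρ² + z² = 0.63642² + 2.144² = 5.00177
κ = 2ρ / |p|² = 2×0.63642 / 5.00177 = 0.25448
θ = 2·atan2(ρ, z) = 2·atan2(0.63642, 2.144) = 0.57711 rad
ℓ = θ/κ = 0.57711/0.25448 = 2.26780

0.2545 209.67 2.2678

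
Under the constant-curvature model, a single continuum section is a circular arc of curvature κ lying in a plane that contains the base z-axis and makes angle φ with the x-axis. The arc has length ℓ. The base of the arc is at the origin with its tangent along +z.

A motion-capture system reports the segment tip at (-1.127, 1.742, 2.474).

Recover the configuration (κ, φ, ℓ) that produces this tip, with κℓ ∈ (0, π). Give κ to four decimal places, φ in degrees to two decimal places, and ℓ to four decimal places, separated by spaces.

0.3980 122.90 3.5066

ρ = √(x²+y²) = √(-1.127² + 1.742²) = 2.07478
φ = atan2(y, x) mod 360° = atan2(1.742, -1.127) = 122.9012°
|p|² = ρ² + z² = 2.07478² + 2.474² = 10.42537
κ = 2ρ / |p|² = 2×2.07478 / 10.42537 = 0.39802
θ = 2·atan2(ρ, z) = 2·atan2(2.07478, 2.474) = 1.39571 rad
ℓ = θ/κ = 1.39571/0.39802 = 3.50661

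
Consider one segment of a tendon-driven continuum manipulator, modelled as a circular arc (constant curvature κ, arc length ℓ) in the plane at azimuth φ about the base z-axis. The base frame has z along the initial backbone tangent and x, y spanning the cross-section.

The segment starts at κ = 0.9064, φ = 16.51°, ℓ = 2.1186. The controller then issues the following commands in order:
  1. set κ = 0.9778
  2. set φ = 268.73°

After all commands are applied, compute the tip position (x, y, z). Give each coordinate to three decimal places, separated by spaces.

-0.034 -1.513 0.897

initial: κ=0.9064, φ=16.51°, ℓ=2.1186
cmd 1: set κ=0.9778 → (κ,φ,ℓ)=(0.9778,16.51°,2.1186) → tip=(1.4513,0.4302,0.8971)
cmd 2: set φ=268.73° → (κ,φ,ℓ)=(0.9778,268.73°,2.1186) → tip=(-0.0335,-1.5133,0.8971)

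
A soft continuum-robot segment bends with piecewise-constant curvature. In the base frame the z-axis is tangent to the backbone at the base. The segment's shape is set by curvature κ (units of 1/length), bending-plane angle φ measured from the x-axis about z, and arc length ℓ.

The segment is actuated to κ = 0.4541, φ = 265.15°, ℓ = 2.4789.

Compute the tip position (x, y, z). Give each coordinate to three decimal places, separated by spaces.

-0.106 -1.249 1.988

θ = κ·ℓ = 0.4541 × 2.4789 = 1.12567 rad
ρ = (1 − cos θ)/κ = (1 − 0.43057)/0.4541 = 1.25397
z = sin θ / κ = 0.90256/0.4541 = 1.98757
x = ρ cos φ = 1.25397 × cos(265.15°) = -0.10602
y = ρ sin φ = 1.25397 × sin(265.15°) = -1.24948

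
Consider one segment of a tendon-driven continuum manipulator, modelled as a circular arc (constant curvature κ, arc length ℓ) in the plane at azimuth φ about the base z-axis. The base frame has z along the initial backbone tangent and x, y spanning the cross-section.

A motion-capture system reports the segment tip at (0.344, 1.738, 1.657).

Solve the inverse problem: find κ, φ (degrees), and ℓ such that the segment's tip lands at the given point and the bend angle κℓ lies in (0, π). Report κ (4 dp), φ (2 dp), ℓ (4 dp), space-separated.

ρ = √(x²+y²) = √(0.344² + 1.738²) = 1.77172
φ = atan2(y, x) mod 360° = atan2(1.738, 0.344) = 78.8042°
|p|² = ρ² + z² = 1.77172² + 1.657² = 5.88463
κ = 2ρ / |p|² = 2×1.77172 / 5.88463 = 0.60215
θ = 2·atan2(ρ, z) = 2·atan2(1.77172, 1.657) = 1.63769 rad
ℓ = θ/κ = 1.63769/0.60215 = 2.71973

0.6022 78.80 2.7197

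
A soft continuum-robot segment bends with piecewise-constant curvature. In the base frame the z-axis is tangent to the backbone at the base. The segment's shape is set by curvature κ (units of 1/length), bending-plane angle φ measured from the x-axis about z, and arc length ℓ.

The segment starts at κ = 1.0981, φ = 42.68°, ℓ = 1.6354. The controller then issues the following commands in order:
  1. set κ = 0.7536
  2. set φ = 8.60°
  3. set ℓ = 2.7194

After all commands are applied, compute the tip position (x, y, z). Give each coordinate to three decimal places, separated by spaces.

1.916 0.290 1.178

initial: κ=1.0981, φ=42.68°, ℓ=1.6354
cmd 1: set κ=0.7536 → (κ,φ,ℓ)=(0.7536,42.68°,1.6354) → tip=(0.6517,0.6010,1.2517)
cmd 2: set φ=8.60° → (κ,φ,ℓ)=(0.7536,8.60°,1.6354) → tip=(0.8765,0.1326,1.2517)
cmd 3: set ℓ=2.7194 → (κ,φ,ℓ)=(0.7536,8.60°,2.7194) → tip=(1.9162,0.2898,1.1779)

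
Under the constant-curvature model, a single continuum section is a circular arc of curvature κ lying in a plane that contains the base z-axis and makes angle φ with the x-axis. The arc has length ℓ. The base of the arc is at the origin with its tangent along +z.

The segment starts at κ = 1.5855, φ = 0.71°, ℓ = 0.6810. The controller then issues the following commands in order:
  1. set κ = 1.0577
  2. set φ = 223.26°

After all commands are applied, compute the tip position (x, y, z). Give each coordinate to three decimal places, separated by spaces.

initial: κ=1.5855, φ=0.71°, ℓ=0.6810
cmd 1: set κ=1.0577 → (κ,φ,ℓ)=(1.0577,0.71°,0.6810) → tip=(0.2348,0.0029,0.6236)
cmd 2: set φ=223.26° → (κ,φ,ℓ)=(1.0577,223.26°,0.6810) → tip=(-0.1710,-0.1609,0.6236)

-0.171 -0.161 0.624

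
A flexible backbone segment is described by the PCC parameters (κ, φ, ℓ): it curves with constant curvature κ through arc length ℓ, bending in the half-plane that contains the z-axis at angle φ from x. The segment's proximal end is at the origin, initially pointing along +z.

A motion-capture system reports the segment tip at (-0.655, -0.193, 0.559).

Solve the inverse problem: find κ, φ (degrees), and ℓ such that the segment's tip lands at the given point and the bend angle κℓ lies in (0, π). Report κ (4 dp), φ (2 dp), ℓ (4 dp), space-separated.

ρ = √(x²+y²) = √(-0.655² + -0.193²) = 0.68284
φ = atan2(y, x) mod 360° = atan2(-0.193, -0.655) = 196.4180°
|p|² = ρ² + z² = 0.68284² + 0.559² = 0.77876
κ = 2ρ / |p|² = 2×0.68284 / 0.77876 = 1.75368
θ = 2·atan2(ρ, z) = 2·atan2(0.68284, 0.559) = 1.76959 rad
ℓ = θ/κ = 1.76959/1.75368 = 1.00907

1.7537 196.42 1.0091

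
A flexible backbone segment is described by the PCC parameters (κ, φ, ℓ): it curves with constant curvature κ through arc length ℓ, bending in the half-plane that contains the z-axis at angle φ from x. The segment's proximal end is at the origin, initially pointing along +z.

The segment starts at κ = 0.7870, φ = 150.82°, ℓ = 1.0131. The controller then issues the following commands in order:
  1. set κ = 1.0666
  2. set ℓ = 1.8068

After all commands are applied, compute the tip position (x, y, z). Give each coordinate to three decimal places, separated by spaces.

initial: κ=0.7870, φ=150.82°, ℓ=1.0131
cmd 1: set κ=1.0666 → (κ,φ,ℓ)=(1.0666,150.82°,1.0131) → tip=(-0.4332,0.2419,0.8271)
cmd 2: set ℓ=1.8068 → (κ,φ,ℓ)=(1.0666,150.82°,1.8068) → tip=(-1.1041,0.6166,0.8787)

-1.104 0.617 0.879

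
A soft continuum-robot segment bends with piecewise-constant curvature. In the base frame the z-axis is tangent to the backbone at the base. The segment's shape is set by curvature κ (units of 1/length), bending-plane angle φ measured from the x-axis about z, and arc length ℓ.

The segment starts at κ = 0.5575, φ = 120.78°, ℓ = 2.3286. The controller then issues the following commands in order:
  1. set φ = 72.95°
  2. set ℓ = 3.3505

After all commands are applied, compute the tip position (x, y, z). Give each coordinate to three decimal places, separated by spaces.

0.680 2.217 1.715

initial: κ=0.5575, φ=120.78°, ℓ=2.3286
cmd 1: set φ=72.95° → (κ,φ,ℓ)=(0.5575,72.95°,2.3286) → tip=(0.3843,1.2532,1.7275)
cmd 2: set ℓ=3.3505 → (κ,φ,ℓ)=(0.5575,72.95°,3.3505) → tip=(0.6799,2.2169,1.7151)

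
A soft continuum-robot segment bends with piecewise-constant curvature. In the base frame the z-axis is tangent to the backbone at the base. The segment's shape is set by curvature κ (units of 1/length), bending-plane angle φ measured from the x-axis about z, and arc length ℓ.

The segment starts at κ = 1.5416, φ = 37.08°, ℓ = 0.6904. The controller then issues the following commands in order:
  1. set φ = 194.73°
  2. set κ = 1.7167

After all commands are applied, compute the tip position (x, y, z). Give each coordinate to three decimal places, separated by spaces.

initial: κ=1.5416, φ=37.08°, ℓ=0.6904
cmd 1: set φ=194.73° → (κ,φ,ℓ)=(1.5416,194.73°,0.6904) → tip=(-0.3230,-0.0849,0.5672)
cmd 2: set κ=1.7167 → (κ,φ,ℓ)=(1.7167,194.73°,0.6904) → tip=(-0.3515,-0.0924,0.5397)

-0.351 -0.092 0.540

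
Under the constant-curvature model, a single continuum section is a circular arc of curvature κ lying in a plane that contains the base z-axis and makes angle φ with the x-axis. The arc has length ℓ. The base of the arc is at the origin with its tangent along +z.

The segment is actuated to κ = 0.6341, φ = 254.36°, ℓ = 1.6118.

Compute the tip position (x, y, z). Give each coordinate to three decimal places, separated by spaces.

θ = κ·ℓ = 0.6341 × 1.6118 = 1.02204 rad
ρ = (1 − cos θ)/κ = (1 − 0.52162)/0.6341 = 0.75442
z = sin θ / κ = 0.85318/0.6341 = 1.34549
x = ρ cos φ = 0.75442 × cos(254.36°) = -0.20338
y = ρ sin φ = 0.75442 × sin(254.36°) = -0.72648

-0.203 -0.726 1.345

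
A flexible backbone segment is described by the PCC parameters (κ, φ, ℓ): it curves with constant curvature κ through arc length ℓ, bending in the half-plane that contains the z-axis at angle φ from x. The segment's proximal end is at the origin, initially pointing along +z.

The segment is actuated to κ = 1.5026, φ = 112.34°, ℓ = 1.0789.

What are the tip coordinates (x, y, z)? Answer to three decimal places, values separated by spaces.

-0.266 0.647 0.665

θ = κ·ℓ = 1.5026 × 1.0789 = 1.62116 rad
ρ = (1 − cos θ)/κ = (1 − -0.05034)/1.5026 = 0.69901
z = sin θ / κ = 0.99873/1.5026 = 0.66467
x = ρ cos φ = 0.69901 × cos(112.34°) = -0.26570
y = ρ sin φ = 0.69901 × sin(112.34°) = 0.64655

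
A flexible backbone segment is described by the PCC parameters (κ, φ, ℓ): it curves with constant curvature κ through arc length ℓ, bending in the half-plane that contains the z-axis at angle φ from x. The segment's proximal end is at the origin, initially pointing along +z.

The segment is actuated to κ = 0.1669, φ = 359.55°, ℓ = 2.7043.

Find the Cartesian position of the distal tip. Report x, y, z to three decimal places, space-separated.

0.600 -0.005 2.613

θ = κ·ℓ = 0.1669 × 2.7043 = 0.45135 rad
ρ = (1 − cos θ)/κ = (1 − 0.89986)/0.1669 = 0.60000
z = sin θ / κ = 0.43618/0.1669 = 2.61341
x = ρ cos φ = 0.60000 × cos(359.55°) = 0.59998
y = ρ sin φ = 0.60000 × sin(359.55°) = -0.00471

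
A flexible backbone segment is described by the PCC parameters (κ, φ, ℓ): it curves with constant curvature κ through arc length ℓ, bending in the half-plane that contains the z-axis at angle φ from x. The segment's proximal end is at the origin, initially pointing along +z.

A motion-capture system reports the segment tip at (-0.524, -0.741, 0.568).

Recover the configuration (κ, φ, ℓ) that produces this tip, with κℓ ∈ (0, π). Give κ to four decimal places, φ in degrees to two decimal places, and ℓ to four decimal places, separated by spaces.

1.5835 234.73 1.2777

ρ = √(x²+y²) = √(-0.524² + -0.741²) = 0.90756
φ = atan2(y, x) mod 360° = atan2(-0.741, -0.524) = 234.7339°
|p|² = ρ² + z² = 0.90756² + 0.568² = 1.14628
κ = 2ρ / |p|² = 2×0.90756 / 1.14628 = 1.58348
θ = 2·atan2(ρ, z) = 2·atan2(0.90756, 0.568) = 2.02316 rad
ℓ = θ/κ = 2.02316/1.58348 = 1.27767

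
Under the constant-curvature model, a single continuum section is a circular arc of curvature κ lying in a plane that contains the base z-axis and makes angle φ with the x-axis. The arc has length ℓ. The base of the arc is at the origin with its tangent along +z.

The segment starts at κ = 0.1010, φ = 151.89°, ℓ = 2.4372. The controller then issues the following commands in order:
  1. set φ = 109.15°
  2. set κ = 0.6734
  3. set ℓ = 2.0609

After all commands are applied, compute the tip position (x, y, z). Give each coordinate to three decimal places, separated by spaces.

-0.398 1.148 1.460

initial: κ=0.1010, φ=151.89°, ℓ=2.4372
cmd 1: set φ=109.15° → (κ,φ,ℓ)=(0.1010,109.15°,2.4372) → tip=(-0.0979,0.2819,2.4127)
cmd 2: set κ=0.6734 → (κ,φ,ℓ)=(0.6734,109.15°,2.4372) → tip=(-0.5214,1.5015,1.4813)
cmd 3: set ℓ=2.0609 → (κ,φ,ℓ)=(0.6734,109.15°,2.0609) → tip=(-0.3985,1.1476,1.4602)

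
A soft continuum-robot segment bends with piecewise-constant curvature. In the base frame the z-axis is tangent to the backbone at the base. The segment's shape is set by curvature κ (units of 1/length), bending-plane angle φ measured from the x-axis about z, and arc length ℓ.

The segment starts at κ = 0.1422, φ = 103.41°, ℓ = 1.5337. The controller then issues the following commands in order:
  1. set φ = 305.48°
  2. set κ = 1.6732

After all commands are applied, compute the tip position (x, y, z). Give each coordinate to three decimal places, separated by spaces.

initial: κ=0.1422, φ=103.41°, ℓ=1.5337
cmd 1: set φ=305.48° → (κ,φ,ℓ)=(0.1422,305.48°,1.5337) → tip=(0.0967,-0.1357,1.5216)
cmd 2: set κ=1.6732 → (κ,φ,ℓ)=(1.6732,305.48°,1.5337) → tip=(0.6379,-0.8950,0.3252)

0.638 -0.895 0.325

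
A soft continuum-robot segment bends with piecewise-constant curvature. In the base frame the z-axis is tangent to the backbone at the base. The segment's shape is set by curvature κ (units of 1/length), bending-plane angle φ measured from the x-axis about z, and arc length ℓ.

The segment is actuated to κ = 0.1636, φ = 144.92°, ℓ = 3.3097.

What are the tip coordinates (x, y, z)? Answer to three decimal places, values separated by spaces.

-0.716 0.503 3.150

θ = κ·ℓ = 0.1636 × 3.3097 = 0.54147 rad
ρ = (1 − cos θ)/κ = (1 − 0.85695)/0.1636 = 0.87437
z = sin θ / κ = 0.51539/0.1636 = 3.15033
x = ρ cos φ = 0.87437 × cos(144.92°) = -0.71554
y = ρ sin φ = 0.87437 × sin(144.92°) = 0.50252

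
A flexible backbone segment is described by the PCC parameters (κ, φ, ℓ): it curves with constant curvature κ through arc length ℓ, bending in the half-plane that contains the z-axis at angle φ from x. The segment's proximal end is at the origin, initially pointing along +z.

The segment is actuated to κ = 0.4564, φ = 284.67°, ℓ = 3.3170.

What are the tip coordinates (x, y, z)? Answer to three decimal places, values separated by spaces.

0.523 -1.999 2.188

θ = κ·ℓ = 0.4564 × 3.3170 = 1.51388 rad
ρ = (1 − cos θ)/κ = (1 − 0.05689)/0.4564 = 2.06642
z = sin θ / κ = 0.99838/0.4564 = 2.18751
x = ρ cos φ = 2.06642 × cos(284.67°) = 0.52332
y = ρ sin φ = 2.06642 × sin(284.67°) = -1.99905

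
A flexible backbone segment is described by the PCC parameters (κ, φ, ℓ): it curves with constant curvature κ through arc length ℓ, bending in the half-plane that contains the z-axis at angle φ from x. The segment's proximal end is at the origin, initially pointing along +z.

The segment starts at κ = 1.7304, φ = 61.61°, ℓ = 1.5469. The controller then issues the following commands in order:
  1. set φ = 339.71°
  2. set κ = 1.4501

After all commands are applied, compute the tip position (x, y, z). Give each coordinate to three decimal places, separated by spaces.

1.050 -0.388 0.540

initial: κ=1.7304, φ=61.61°, ℓ=1.5469
cmd 1: set φ=339.71° → (κ,φ,ℓ)=(1.7304,339.71°,1.5469) → tip=(1.0266,-0.3795,0.2591)
cmd 2: set κ=1.4501 → (κ,φ,ℓ)=(1.4501,339.71°,1.5469) → tip=(1.0497,-0.3881,0.5395)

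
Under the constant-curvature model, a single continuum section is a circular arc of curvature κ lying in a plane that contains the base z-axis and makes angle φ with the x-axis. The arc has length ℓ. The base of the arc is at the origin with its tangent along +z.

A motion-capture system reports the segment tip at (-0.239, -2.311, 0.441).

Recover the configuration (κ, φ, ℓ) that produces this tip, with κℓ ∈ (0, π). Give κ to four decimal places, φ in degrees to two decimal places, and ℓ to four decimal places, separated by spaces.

ρ = √(x²+y²) = √(-0.239² + -2.311²) = 2.32333
φ = atan2(y, x) mod 360° = atan2(-2.311, -0.239) = 264.0956°
|p|² = ρ² + z² = 2.32333² + 0.441² = 5.59232
κ = 2ρ / |p|² = 2×2.32333 / 5.59232 = 0.83090
θ = 2·atan2(ρ, z) = 2·atan2(2.32333, 0.441) = 2.76643 rad
ℓ = θ/κ = 2.76643/0.83090 = 3.32944

0.8309 264.10 3.3294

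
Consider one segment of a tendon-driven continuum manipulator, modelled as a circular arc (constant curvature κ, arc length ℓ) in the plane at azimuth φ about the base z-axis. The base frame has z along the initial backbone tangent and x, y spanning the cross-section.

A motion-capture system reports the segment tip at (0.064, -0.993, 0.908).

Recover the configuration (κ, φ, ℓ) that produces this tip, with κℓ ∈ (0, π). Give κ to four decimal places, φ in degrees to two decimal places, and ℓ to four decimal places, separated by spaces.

1.0967 273.69 1.5156

ρ = √(x²+y²) = √(0.064² + -0.993²) = 0.99506
φ = atan2(y, x) mod 360° = atan2(-0.993, 0.064) = 273.6877°
|p|² = ρ² + z² = 0.99506² + 0.908² = 1.81461
κ = 2ρ / |p|² = 2×0.99506 / 1.81461 = 1.09672
θ = 2·atan2(ρ, z) = 2·atan2(0.99506, 0.908) = 1.66223 rad
ℓ = θ/κ = 1.66223/1.09672 = 1.51563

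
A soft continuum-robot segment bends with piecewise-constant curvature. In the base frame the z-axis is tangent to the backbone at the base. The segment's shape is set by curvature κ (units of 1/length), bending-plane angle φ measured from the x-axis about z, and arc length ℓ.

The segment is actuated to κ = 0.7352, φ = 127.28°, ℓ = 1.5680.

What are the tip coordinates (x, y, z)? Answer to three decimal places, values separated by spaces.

-0.489 0.643 1.243

θ = κ·ℓ = 0.7352 × 1.5680 = 1.15279 rad
ρ = (1 − cos θ)/κ = (1 − 0.40594)/0.7352 = 0.80803
z = sin θ / κ = 0.91390/0.7352 = 1.24307
x = ρ cos φ = 0.80803 × cos(127.28°) = -0.48943
y = ρ sin φ = 0.80803 × sin(127.28°) = 0.64294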